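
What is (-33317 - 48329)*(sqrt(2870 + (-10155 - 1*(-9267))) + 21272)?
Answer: -1736773712 - 81646*sqrt(1982) ≈ -1.7404e+9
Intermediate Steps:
(-33317 - 48329)*(sqrt(2870 + (-10155 - 1*(-9267))) + 21272) = -81646*(sqrt(2870 + (-10155 + 9267)) + 21272) = -81646*(sqrt(2870 - 888) + 21272) = -81646*(sqrt(1982) + 21272) = -81646*(21272 + sqrt(1982)) = -1736773712 - 81646*sqrt(1982)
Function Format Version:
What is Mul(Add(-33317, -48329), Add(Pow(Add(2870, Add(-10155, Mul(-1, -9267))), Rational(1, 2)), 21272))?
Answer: Add(-1736773712, Mul(-81646, Pow(1982, Rational(1, 2)))) ≈ -1.7404e+9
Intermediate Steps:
Mul(Add(-33317, -48329), Add(Pow(Add(2870, Add(-10155, Mul(-1, -9267))), Rational(1, 2)), 21272)) = Mul(-81646, Add(Pow(Add(2870, Add(-10155, 9267)), Rational(1, 2)), 21272)) = Mul(-81646, Add(Pow(Add(2870, -888), Rational(1, 2)), 21272)) = Mul(-81646, Add(Pow(1982, Rational(1, 2)), 21272)) = Mul(-81646, Add(21272, Pow(1982, Rational(1, 2)))) = Add(-1736773712, Mul(-81646, Pow(1982, Rational(1, 2))))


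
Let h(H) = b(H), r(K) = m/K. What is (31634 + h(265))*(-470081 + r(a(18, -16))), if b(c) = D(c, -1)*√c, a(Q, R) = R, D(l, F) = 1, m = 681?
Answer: -118975110209/8 - 7521977*√265/16 ≈ -1.4880e+10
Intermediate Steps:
r(K) = 681/K
b(c) = √c (b(c) = 1*√c = √c)
h(H) = √H
(31634 + h(265))*(-470081 + r(a(18, -16))) = (31634 + √265)*(-470081 + 681/(-16)) = (31634 + √265)*(-470081 + 681*(-1/16)) = (31634 + √265)*(-470081 - 681/16) = (31634 + √265)*(-7521977/16) = -118975110209/8 - 7521977*√265/16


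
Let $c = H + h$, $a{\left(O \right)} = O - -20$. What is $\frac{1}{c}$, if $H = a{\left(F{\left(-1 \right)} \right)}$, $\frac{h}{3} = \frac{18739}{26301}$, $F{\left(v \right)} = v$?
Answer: $\frac{8767}{185312} \approx 0.047309$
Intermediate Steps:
$h = \frac{18739}{8767}$ ($h = 3 \cdot \frac{18739}{26301} = \frac{18739}{8767} \approx 2.1374$)
$a{\left(O \right)} = 20 + O$ ($a{\left(O \right)} = O + 20 = 20 + O$)
$H = 19$ ($H = 20 - 1 = 19$)
$c = \frac{185312}{8767}$ ($c = 19 + \frac{18739}{8767} = \frac{185312}{8767} \approx 21.137$)
$\frac{1}{c} = \frac{1}{\frac{185312}{8767}} = \frac{8767}{185312}$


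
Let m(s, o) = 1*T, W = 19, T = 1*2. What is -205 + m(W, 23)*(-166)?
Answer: -537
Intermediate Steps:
T = 2
m(s, o) = 2 (m(s, o) = 1*2 = 2)
-205 + m(W, 23)*(-166) = -205 + 2*(-166) = -205 - 332 = -537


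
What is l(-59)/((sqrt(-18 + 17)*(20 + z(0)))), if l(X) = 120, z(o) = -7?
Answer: -120*I/13 ≈ -9.2308*I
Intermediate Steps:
l(-59)/((sqrt(-18 + 17)*(20 + z(0)))) = 120/((sqrt(-18 + 17)*(20 - 7))) = 120/((sqrt(-1)*13)) = 120/((I*13)) = 120/((13*I)) = 120*(-I/13) = -120*I/13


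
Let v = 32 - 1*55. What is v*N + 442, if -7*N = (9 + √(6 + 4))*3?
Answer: 3715/7 + 69*√10/7 ≈ 561.89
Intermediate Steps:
v = -23 (v = 32 - 55 = -23)
N = -27/7 - 3*√10/7 (N = -(9 + √(6 + 4))*3/7 = -(9 + √10)*3/7 = -(27 + 3*√10)/7 = -27/7 - 3*√10/7 ≈ -5.2124)
v*N + 442 = -23*(-27/7 - 3*√10/7) + 442 = (621/7 + 69*√10/7) + 442 = 3715/7 + 69*√10/7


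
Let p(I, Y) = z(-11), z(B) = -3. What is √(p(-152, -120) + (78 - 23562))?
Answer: I*√23487 ≈ 153.25*I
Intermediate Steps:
p(I, Y) = -3
√(p(-152, -120) + (78 - 23562)) = √(-3 + (78 - 23562)) = √(-3 - 23484) = √(-23487) = I*√23487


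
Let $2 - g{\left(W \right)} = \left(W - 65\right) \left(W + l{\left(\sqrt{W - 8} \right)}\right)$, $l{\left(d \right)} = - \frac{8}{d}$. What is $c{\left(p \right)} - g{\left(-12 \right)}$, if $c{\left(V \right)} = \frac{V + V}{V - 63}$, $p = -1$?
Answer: $\frac{29505}{32} - \frac{308 i \sqrt{5}}{5} \approx 922.03 - 137.74 i$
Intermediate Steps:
$g{\left(W \right)} = 2 - \left(-65 + W\right) \left(W - \frac{8}{\sqrt{-8 + W}}\right)$ ($g{\left(W \right)} = 2 - \left(W - 65\right) \left(W - \frac{8}{\sqrt{W - 8}}\right) = 2 - \left(-65 + W\right) \left(W - \frac{8}{\sqrt{-8 + W}}\right)$)
$c{\left(V \right)} = \frac{2 V}{-63 + V}$
$c{\left(p \right)} - g{\left(-12 \right)} = 2 \left(-1\right) \frac{1}{-63 - 1} - \frac{-520 + 8 \left(-12\right) + \sqrt{-8 - 12} \left(2 - \left(-12\right)^{2} + 65 \left(-12\right)\right)}{\sqrt{-8 - 12}} = 2 \left(-1\right) \frac{1}{-64} - \frac{-520 - 96 + \sqrt{-20} \left(2 - 144 - 780\right)}{2 i \sqrt{5}} = 2 \left(-1\right) \left(- \frac{1}{64}\right) - - \frac{i \sqrt{5}}{10} \left(-520 - 96 + 2 i \sqrt{5} \left(2 - 144 - 780\right)\right) = \frac{1}{32} - - \frac{i \sqrt{5}}{10} \left(-520 - 96 + 2 i \sqrt{5} \left(-922\right)\right) = \frac{1}{32} - - \frac{i \sqrt{5}}{10} \left(-520 - 96 - 1844 i \sqrt{5}\right) = \frac{1}{32} - - \frac{i \sqrt{5}}{10} \left(-616 - 1844 i \sqrt{5}\right) = \frac{1}{32} - - \frac{i \sqrt{5} \left(-616 - 1844 i \sqrt{5}\right)}{10} = \frac{1}{32} + \frac{i \sqrt{5} \left(-616 - 1844 i \sqrt{5}\right)}{10}$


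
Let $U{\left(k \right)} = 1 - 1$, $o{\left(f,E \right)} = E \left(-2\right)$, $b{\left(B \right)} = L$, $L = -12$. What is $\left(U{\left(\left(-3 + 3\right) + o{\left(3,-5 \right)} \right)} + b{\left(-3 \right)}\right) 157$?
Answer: $-1884$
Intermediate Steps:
$b{\left(B \right)} = -12$
$o{\left(f,E \right)} = - 2 E$
$U{\left(k \right)} = 0$ ($U{\left(k \right)} = 1 - 1 = 0$)
$\left(U{\left(\left(-3 + 3\right) + o{\left(3,-5 \right)} \right)} + b{\left(-3 \right)}\right) 157 = \left(0 - 12\right) 157 = \left(-12\right) 157 = -1884$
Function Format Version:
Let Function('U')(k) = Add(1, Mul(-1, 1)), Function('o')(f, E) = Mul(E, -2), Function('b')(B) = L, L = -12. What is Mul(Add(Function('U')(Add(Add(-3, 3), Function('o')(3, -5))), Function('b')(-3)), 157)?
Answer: -1884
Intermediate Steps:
Function('b')(B) = -12
Function('o')(f, E) = Mul(-2, E)
Function('U')(k) = 0 (Function('U')(k) = Add(1, -1) = 0)
Mul(Add(Function('U')(Add(Add(-3, 3), Function('o')(3, -5))), Function('b')(-3)), 157) = Mul(Add(0, -12), 157) = Mul(-12, 157) = -1884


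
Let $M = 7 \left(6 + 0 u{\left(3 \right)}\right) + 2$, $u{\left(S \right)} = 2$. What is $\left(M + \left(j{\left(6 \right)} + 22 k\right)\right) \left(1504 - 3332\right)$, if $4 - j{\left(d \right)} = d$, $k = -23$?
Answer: $848192$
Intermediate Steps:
$j{\left(d \right)} = 4 - d$
$M = 44$ ($M = 7 \left(6 + 0 \cdot 2\right) + 2 = 7 \left(6 + 0\right) + 2 = 7 \cdot 6 + 2 = 42 + 2 = 44$)
$\left(M + \left(j{\left(6 \right)} + 22 k\right)\right) \left(1504 - 3332\right) = \left(44 + \left(\left(4 - 6\right) + 22 \left(-23\right)\right)\right) \left(1504 - 3332\right) = \left(44 + \left(\left(4 - 6\right) - 506\right)\right) \left(-1828\right) = \left(44 - 508\right) \left(-1828\right) = \left(-464\right) \left(-1828\right) = 848192$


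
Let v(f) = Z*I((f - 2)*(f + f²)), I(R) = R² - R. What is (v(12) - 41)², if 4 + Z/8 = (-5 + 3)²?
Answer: 1681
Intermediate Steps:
Z = 0 (Z = -32 + 8*(-5 + 3)² = -32 + 8*(-2)² = -32 + 8*4 = -32 + 32 = 0)
v(f) = 0 (v(f) = 0*(((f - 2)*(f + f²))*(-1 + (f - 2)*(f + f²))) = 0*(((-2 + f)*(f + f²))*(-1 + (-2 + f)*(f + f²))) = 0*((-1 + (-2 + f)*(f + f²))*(-2 + f)*(f + f²)) = 0)
(v(12) - 41)² = (0 - 41)² = (-41)² = 1681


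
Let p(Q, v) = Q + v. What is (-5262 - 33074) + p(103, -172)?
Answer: -38405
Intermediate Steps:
(-5262 - 33074) + p(103, -172) = (-5262 - 33074) + (103 - 172) = -38336 - 69 = -38405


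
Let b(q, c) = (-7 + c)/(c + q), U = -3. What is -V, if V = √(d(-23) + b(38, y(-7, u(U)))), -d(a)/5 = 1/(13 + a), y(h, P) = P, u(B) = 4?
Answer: -√21/7 ≈ -0.65465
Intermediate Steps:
b(q, c) = (-7 + c)/(c + q)
d(a) = -5/(13 + a)
V = √21/7 (V = √(-5/(13 - 23) + (-7 + 4)/(4 + 38)) = √(-5/(-10) - 3/42) = √(-5*(-⅒) + (1/42)*(-3)) = √(½ - 1/14) = √(3/7) = √21/7 ≈ 0.65465)
-V = -√21/7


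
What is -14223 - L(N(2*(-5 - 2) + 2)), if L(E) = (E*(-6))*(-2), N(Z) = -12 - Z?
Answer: -14223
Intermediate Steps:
L(E) = 12*E (L(E) = -6*E*(-2) = 12*E)
-14223 - L(N(2*(-5 - 2) + 2)) = -14223 - 12*(-12 - (2*(-5 - 2) + 2)) = -14223 - 12*(-12 - (2*(-7) + 2)) = -14223 - 12*(-12 - (-14 + 2)) = -14223 - 12*(-12 - 1*(-12)) = -14223 - 12*(-12 + 12) = -14223 - 12*0 = -14223 - 1*0 = -14223 + 0 = -14223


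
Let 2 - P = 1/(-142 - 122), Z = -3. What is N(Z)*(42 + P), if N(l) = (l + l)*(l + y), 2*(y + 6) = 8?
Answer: 58085/44 ≈ 1320.1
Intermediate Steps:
y = -2 (y = -6 + (1/2)*8 = -6 + 4 = -2)
P = 529/264 (P = 2 - 1/(-142 - 122) = 2 - 1/(-264) = 2 - 1*(-1/264) = 2 + 1/264 = 529/264 ≈ 2.0038)
N(l) = 2*l*(-2 + l) (N(l) = (l + l)*(l - 2) = (2*l)*(-2 + l) = 2*l*(-2 + l))
N(Z)*(42 + P) = (2*(-3)*(-2 - 3))*(42 + 529/264) = (2*(-3)*(-5))*(11617/264) = 30*(11617/264) = 58085/44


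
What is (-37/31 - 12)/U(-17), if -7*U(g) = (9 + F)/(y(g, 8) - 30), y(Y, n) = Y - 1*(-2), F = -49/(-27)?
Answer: -3478545/9052 ≈ -384.28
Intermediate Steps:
F = 49/27 (F = -49*(-1/27) = 49/27 ≈ 1.8148)
y(Y, n) = 2 + Y (y(Y, n) = Y + 2 = 2 + Y)
U(g) = -292/(189*(-28 + g)) (U(g) = -(9 + 49/27)/(7*((2 + g) - 30)) = -292/(189*(-28 + g)))
(-37/31 - 12)/U(-17) = (-37/31 - 12)/((-292/(-5292 + 189*(-17)))) = (-37/31 - 12)/((-292/(-5292 - 3213))) = (-1*37/31 - 12)/((-292/(-8505))) = (-37/31 - 12)/((-292*(-1/8505))) = -409/(31*292/8505) = -409/31*8505/292 = -3478545/9052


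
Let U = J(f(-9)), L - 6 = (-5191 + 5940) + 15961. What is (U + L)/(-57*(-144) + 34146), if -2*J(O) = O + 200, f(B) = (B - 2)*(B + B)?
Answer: 16517/42354 ≈ 0.38998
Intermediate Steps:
f(B) = 2*B*(-2 + B) (f(B) = (-2 + B)*(2*B) = 2*B*(-2 + B))
J(O) = -100 - O/2 (J(O) = -(O + 200)/2 = -(200 + O)/2 = -100 - O/2)
L = 16716 (L = 6 + ((-5191 + 5940) + 15961) = 6 + (749 + 15961) = 6 + 16710 = 16716)
U = -199 (U = -100 - (-9)*(-2 - 9) = -100 - (-9)*(-11) = -100 - ½*198 = -100 - 99 = -199)
(U + L)/(-57*(-144) + 34146) = (-199 + 16716)/(-57*(-144) + 34146) = 16517/(8208 + 34146) = 16517/42354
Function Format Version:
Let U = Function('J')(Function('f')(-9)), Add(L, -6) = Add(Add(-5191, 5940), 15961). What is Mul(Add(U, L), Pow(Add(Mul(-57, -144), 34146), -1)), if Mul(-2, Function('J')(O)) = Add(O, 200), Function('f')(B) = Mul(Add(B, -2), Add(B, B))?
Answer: Rational(16517, 42354) ≈ 0.38998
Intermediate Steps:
Function('f')(B) = Mul(2, B, Add(-2, B)) (Function('f')(B) = Mul(Add(-2, B), Mul(2, B)) = Mul(2, B, Add(-2, B)))
Function('J')(O) = Add(-100, Mul(Rational(-1, 2), O)) (Function('J')(O) = Mul(Rational(-1, 2), Add(O, 200)) = Mul(Rational(-1, 2), Add(200, O)) = Add(-100, Mul(Rational(-1, 2), O)))
L = 16716 (L = Add(6, Add(Add(-5191, 5940), 15961)) = Add(6, Add(749, 15961)) = Add(6, 16710) = 16716)
U = -199 (U = Add(-100, Mul(Rational(-1, 2), Mul(2, -9, Add(-2, -9)))) = Add(-100, Mul(Rational(-1, 2), Mul(2, -9, -11))) = Add(-100, Mul(Rational(-1, 2), 198)) = Add(-100, -99) = -199)
Mul(Add(U, L), Pow(Add(Mul(-57, -144), 34146), -1)) = Mul(Add(-199, 16716), Pow(Add(Mul(-57, -144), 34146), -1)) = Mul(16517, Pow(Add(8208, 34146), -1)) = Mul(16517, Pow(42354, -1)) = Mul(16517, Rational(1, 42354)) = Rational(16517, 42354)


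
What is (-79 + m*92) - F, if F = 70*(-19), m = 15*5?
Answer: 8151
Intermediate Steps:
m = 75
F = -1330
(-79 + m*92) - F = (-79 + 75*92) - 1*(-1330) = (-79 + 6900) + 1330 = 6821 + 1330 = 8151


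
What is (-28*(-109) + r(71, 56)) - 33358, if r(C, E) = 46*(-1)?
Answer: -30352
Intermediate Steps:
r(C, E) = -46
(-28*(-109) + r(71, 56)) - 33358 = (-28*(-109) - 46) - 33358 = (3052 - 46) - 33358 = 3006 - 33358 = -30352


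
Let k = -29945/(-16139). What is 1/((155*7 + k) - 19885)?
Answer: -16139/303383255 ≈ -5.3197e-5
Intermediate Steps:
k = 29945/16139 (k = -29945*(-1/16139) = 29945/16139 ≈ 1.8554)
1/((155*7 + k) - 19885) = 1/((155*7 + 29945/16139) - 19885) = 1/((1085 + 29945/16139) - 19885) = 1/(17540760/16139 - 19885) = 1/(-303383255/16139) = -16139/303383255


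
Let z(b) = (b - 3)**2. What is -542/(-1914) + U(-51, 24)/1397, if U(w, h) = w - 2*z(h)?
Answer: -46754/121539 ≈ -0.38468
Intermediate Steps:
z(b) = (-3 + b)**2
U(w, h) = w - 2*(-3 + h)**2
-542/(-1914) + U(-51, 24)/1397 = -542/(-1914) + (-51 - 2*(-3 + 24)**2)/1397 = -542*(-1/1914) + (-51 - 2*21**2)*(1/1397) = 271/957 + (-51 - 2*441)*(1/1397) = 271/957 + (-51 - 882)*(1/1397) = 271/957 - 933*1/1397 = 271/957 - 933/1397 = -46754/121539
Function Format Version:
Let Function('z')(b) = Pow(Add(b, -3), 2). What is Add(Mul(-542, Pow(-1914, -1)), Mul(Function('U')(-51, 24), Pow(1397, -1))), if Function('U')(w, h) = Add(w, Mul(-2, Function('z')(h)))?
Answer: Rational(-46754, 121539) ≈ -0.38468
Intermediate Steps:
Function('z')(b) = Pow(Add(-3, b), 2)
Function('U')(w, h) = Add(w, Mul(-2, Pow(Add(-3, h), 2)))
Add(Mul(-542, Pow(-1914, -1)), Mul(Function('U')(-51, 24), Pow(1397, -1))) = Add(Mul(-542, Pow(-1914, -1)), Mul(Add(-51, Mul(-2, Pow(Add(-3, 24), 2))), Pow(1397, -1))) = Add(Mul(-542, Rational(-1, 1914)), Mul(Add(-51, Mul(-2, Pow(21, 2))), Rational(1, 1397))) = Add(Rational(271, 957), Mul(Add(-51, Mul(-2, 441)), Rational(1, 1397))) = Add(Rational(271, 957), Mul(Add(-51, -882), Rational(1, 1397))) = Add(Rational(271, 957), Mul(-933, Rational(1, 1397))) = Add(Rational(271, 957), Rational(-933, 1397)) = Rational(-46754, 121539)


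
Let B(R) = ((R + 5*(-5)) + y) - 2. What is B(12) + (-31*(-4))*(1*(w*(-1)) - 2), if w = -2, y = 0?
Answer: -15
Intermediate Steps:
B(R) = -27 + R (B(R) = ((R + 5*(-5)) + 0) - 2 = ((R - 25) + 0) - 2 = ((-25 + R) + 0) - 2 = (-25 + R) - 2 = -27 + R)
B(12) + (-31*(-4))*(1*(w*(-1)) - 2) = (-27 + 12) + (-31*(-4))*(1*(-2*(-1)) - 2) = -15 + 124*(1*2 - 2) = -15 + 124*(2 - 2) = -15 + 124*0 = -15 + 0 = -15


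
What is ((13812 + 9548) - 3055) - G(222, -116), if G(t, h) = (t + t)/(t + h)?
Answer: 1075943/53 ≈ 20301.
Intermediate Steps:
G(t, h) = 2*t/(h + t) (G(t, h) = (2*t)/(h + t) = 2*t/(h + t))
((13812 + 9548) - 3055) - G(222, -116) = ((13812 + 9548) - 3055) - 2*222/(-116 + 222) = (23360 - 3055) - 2*222/106 = 20305 - 2*222/106 = 20305 - 1*222/53 = 20305 - 222/53 = 1075943/53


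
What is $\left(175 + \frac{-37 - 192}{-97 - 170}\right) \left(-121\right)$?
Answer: $- \frac{5681434}{267} \approx -21279.0$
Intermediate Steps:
$\left(175 + \frac{-37 - 192}{-97 - 170}\right) \left(-121\right) = \left(175 - \frac{229}{-267}\right) \left(-121\right) = \left(175 - - \frac{229}{267}\right) \left(-121\right) = \left(175 + \frac{229}{267}\right) \left(-121\right) = \frac{46954}{267} \left(-121\right) = - \frac{5681434}{267}$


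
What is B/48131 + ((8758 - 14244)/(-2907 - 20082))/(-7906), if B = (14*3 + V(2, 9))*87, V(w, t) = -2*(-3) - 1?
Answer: 371457965680/4373929508727 ≈ 0.084925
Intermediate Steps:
V(w, t) = 5 (V(w, t) = 6 - 1 = 5)
B = 4089 (B = (14*3 + 5)*87 = (42 + 5)*87 = 47*87 = 4089)
B/48131 + ((8758 - 14244)/(-2907 - 20082))/(-7906) = 4089/48131 + ((8758 - 14244)/(-2907 - 20082))/(-7906) = 4089*(1/48131) - 5486/(-22989)*(-1/7906) = 4089/48131 - 5486*(-1/22989)*(-1/7906) = 4089/48131 + (5486/22989)*(-1/7906) = 4089/48131 - 2743/90875517 = 371457965680/4373929508727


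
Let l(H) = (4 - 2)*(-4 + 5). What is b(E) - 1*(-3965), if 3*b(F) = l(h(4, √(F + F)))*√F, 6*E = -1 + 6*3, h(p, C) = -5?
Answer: 3965 + √102/9 ≈ 3966.1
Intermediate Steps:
l(H) = 2 (l(H) = 2*1 = 2)
E = 17/6 (E = (-1 + 6*3)/6 = (-1 + 18)/6 = (⅙)*17 = 17/6 ≈ 2.8333)
b(F) = 2*√F/3 (b(F) = (2*√F)/3 = 2*√F/3)
b(E) - 1*(-3965) = 2*√(17/6)/3 - 1*(-3965) = 2*(√102/6)/3 + 3965 = √102/9 + 3965 = 3965 + √102/9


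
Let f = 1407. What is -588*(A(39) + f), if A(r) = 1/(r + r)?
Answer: -10755206/13 ≈ -8.2732e+5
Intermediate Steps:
A(r) = 1/(2*r)
-588*(A(39) + f) = -588*((1/2)/39 + 1407) = -588*((1/2)*(1/39) + 1407) = -588*(1/78 + 1407) = -588*109747/78 = -10755206/13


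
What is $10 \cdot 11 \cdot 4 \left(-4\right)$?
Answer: $-1760$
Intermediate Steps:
$10 \cdot 11 \cdot 4 \left(-4\right) = 110 \left(-16\right) = -1760$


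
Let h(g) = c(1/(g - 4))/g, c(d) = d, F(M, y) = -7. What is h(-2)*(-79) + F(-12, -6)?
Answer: -163/12 ≈ -13.583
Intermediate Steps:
h(g) = 1/(g*(-4 + g)) (h(g) = 1/((g - 4)*g) = 1/((-4 + g)*g) = 1/(g*(-4 + g)))
h(-2)*(-79) + F(-12, -6) = (1/((-2)*(-4 - 2)))*(-79) - 7 = -½/(-6)*(-79) - 7 = -½*(-⅙)*(-79) - 7 = (1/12)*(-79) - 7 = -79/12 - 7 = -163/12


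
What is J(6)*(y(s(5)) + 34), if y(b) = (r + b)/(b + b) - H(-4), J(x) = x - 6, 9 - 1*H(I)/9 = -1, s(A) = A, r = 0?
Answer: 0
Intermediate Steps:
H(I) = 90 (H(I) = 81 - 9*(-1) = 81 + 9 = 90)
J(x) = -6 + x
y(b) = -179/2 (y(b) = (0 + b)/(b + b) - 1*90 = b/((2*b)) - 90 = b*(1/(2*b)) - 90 = ½ - 90 = -179/2)
J(6)*(y(s(5)) + 34) = (-6 + 6)*(-179/2 + 34) = 0*(-111/2) = 0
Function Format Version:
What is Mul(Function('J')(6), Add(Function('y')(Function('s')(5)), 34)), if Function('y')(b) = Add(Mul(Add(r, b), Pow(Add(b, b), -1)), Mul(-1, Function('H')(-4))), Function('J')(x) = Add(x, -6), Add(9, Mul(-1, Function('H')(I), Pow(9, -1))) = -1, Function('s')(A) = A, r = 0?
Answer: 0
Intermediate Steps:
Function('H')(I) = 90 (Function('H')(I) = Add(81, Mul(-9, -1)) = Add(81, 9) = 90)
Function('J')(x) = Add(-6, x)
Function('y')(b) = Rational(-179, 2) (Function('y')(b) = Add(Mul(Add(0, b), Pow(Add(b, b), -1)), Mul(-1, 90)) = Add(Mul(b, Pow(Mul(2, b), -1)), -90) = Add(Mul(b, Mul(Rational(1, 2), Pow(b, -1))), -90) = Add(Rational(1, 2), -90) = Rational(-179, 2))
Mul(Function('J')(6), Add(Function('y')(Function('s')(5)), 34)) = Mul(Add(-6, 6), Add(Rational(-179, 2), 34)) = Mul(0, Rational(-111, 2)) = 0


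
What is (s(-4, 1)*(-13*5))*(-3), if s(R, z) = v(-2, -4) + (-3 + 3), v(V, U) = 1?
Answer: 195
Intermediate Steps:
s(R, z) = 1 (s(R, z) = 1 + (-3 + 3) = 1 + 0 = 1)
(s(-4, 1)*(-13*5))*(-3) = (1*(-13*5))*(-3) = (1*(-65))*(-3) = -65*(-3) = 195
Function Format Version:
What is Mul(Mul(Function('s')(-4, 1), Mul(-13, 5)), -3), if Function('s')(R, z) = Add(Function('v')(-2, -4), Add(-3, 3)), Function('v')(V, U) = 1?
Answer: 195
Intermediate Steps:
Function('s')(R, z) = 1 (Function('s')(R, z) = Add(1, Add(-3, 3)) = Add(1, 0) = 1)
Mul(Mul(Function('s')(-4, 1), Mul(-13, 5)), -3) = Mul(Mul(1, Mul(-13, 5)), -3) = Mul(Mul(1, -65), -3) = Mul(-65, -3) = 195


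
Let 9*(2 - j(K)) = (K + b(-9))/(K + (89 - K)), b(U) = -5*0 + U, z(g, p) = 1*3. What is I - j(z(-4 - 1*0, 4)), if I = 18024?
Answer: 4811872/267 ≈ 18022.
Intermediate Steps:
z(g, p) = 3
b(U) = U (b(U) = 0 + U = U)
j(K) = 179/89 - K/801 (j(K) = 2 - (K - 9)/(9*(K + (89 - K))) = 2 - (-9 + K)/(9*89) = 2 - (-9/89 + K/89)/9 = 2 + (1/89 - K/801) = 179/89 - K/801)
I - j(z(-4 - 1*0, 4)) = 18024 - (179/89 - 1/801*3) = 18024 - (179/89 - 1/267) = 18024 - 1*536/267 = 18024 - 536/267 = 4811872/267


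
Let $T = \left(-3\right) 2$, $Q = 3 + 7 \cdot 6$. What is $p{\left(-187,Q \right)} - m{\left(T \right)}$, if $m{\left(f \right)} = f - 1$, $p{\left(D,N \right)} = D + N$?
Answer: $-135$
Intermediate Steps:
$Q = 45$ ($Q = 3 + 42 = 45$)
$T = -6$
$m{\left(f \right)} = -1 + f$ ($m{\left(f \right)} = f - 1 = -1 + f$)
$p{\left(-187,Q \right)} - m{\left(T \right)} = \left(-187 + 45\right) - \left(-1 - 6\right) = -142 - -7 = -142 + 7 = -135$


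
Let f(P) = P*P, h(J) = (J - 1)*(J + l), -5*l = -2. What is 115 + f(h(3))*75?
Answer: 3583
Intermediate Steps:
l = ⅖ (l = -⅕*(-2) = ⅖ ≈ 0.40000)
h(J) = (-1 + J)*(⅖ + J) (h(J) = (J - 1)*(J + ⅖) = (-1 + J)*(⅖ + J))
f(P) = P²
115 + f(h(3))*75 = 115 + (-⅖ + 3² - ⅗*3)²*75 = 115 + (-⅖ + 9 - 9/5)²*75 = 115 + (34/5)²*75 = 115 + (1156/25)*75 = 115 + 3468 = 3583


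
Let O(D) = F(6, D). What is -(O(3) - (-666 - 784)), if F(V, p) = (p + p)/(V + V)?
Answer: -2901/2 ≈ -1450.5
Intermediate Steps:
F(V, p) = p/V (F(V, p) = (2*p)/((2*V)) = (2*p)*(1/(2*V)) = p/V)
O(D) = D/6
-(O(3) - (-666 - 784)) = -((⅙)*3 - (-666 - 784)) = -(½ - 1*(-1450)) = -(½ + 1450) = -1*2901/2 = -2901/2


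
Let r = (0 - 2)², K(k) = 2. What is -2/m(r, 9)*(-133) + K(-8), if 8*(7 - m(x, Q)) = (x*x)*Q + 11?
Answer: -1930/99 ≈ -19.495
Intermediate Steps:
r = 4 (r = (-2)² = 4)
m(x, Q) = 45/8 - Q*x²/8 (m(x, Q) = 7 - ((x*x)*Q + 11)/8 = 7 - (x²*Q + 11)/8 = 7 - (Q*x² + 11)/8 = 7 - (11 + Q*x²)/8 = 7 + (-11/8 - Q*x²/8) = 45/8 - Q*x²/8)
-2/m(r, 9)*(-133) + K(-8) = -2/(45/8 - ⅛*9*4²)*(-133) + 2 = -2/(45/8 - ⅛*9*16)*(-133) + 2 = -2/(45/8 - 18)*(-133) + 2 = -2/(-99/8)*(-133) + 2 = -2*(-8/99)*(-133) + 2 = (16/99)*(-133) + 2 = -2128/99 + 2 = -1930/99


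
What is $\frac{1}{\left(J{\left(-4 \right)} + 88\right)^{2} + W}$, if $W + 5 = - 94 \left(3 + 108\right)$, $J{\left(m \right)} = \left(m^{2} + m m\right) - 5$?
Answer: $\frac{1}{2786} \approx 0.00035894$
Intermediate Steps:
$J{\left(m \right)} = -5 + 2 m^{2}$ ($J{\left(m \right)} = \left(m^{2} + m^{2}\right) - 5 = 2 m^{2} - 5 = -5 + 2 m^{2}$)
$W = -10439$ ($W = -5 - 94 \left(3 + 108\right) = -5 - 10434 = -10439$)
$\frac{1}{\left(J{\left(-4 \right)} + 88\right)^{2} + W} = \frac{1}{\left(\left(-5 + 2 \left(-4\right)^{2}\right) + 88\right)^{2} - 10439} = \frac{1}{\left(\left(-5 + 2 \cdot 16\right) + 88\right)^{2} - 10439} = \frac{1}{\left(\left(-5 + 32\right) + 88\right)^{2} - 10439} = \frac{1}{\left(27 + 88\right)^{2} - 10439} = \frac{1}{115^{2} - 10439} = \frac{1}{13225 - 10439} = \frac{1}{2786}$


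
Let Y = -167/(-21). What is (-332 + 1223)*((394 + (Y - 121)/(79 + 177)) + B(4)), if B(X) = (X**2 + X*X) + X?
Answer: 342931941/896 ≈ 3.8274e+5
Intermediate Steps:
Y = 167/21 (Y = -167*(-1/21) = 167/21 ≈ 7.9524)
B(X) = X + 2*X**2 (B(X) = (X**2 + X**2) + X = 2*X**2 + X = X + 2*X**2)
(-332 + 1223)*((394 + (Y - 121)/(79 + 177)) + B(4)) = (-332 + 1223)*((394 + (167/21 - 121)/(79 + 177)) + 4*(1 + 2*4)) = 891*((394 - 2374/21/256) + 4*(1 + 8)) = 891*((394 - 2374/21*1/256) + 4*9) = 891*((394 - 1187/2688) + 36) = 891*(1057885/2688 + 36) = 891*(1154653/2688) = 342931941/896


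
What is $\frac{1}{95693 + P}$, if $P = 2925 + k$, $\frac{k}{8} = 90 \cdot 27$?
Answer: $\frac{1}{118058} \approx 8.4704 \cdot 10^{-6}$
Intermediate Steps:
$k = 19440$ ($k = 8 \cdot 90 \cdot 27 = 8 \cdot 2430 = 19440$)
$P = 22365$ ($P = 2925 + 19440 = 22365$)
$\frac{1}{95693 + P} = \frac{1}{95693 + 22365} = \frac{1}{118058}$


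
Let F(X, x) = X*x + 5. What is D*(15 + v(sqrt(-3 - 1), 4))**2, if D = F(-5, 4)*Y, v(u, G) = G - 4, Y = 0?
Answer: 0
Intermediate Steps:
v(u, G) = -4 + G
F(X, x) = 5 + X*x
D = 0 (D = (5 - 5*4)*0 = (5 - 20)*0 = -15*0 = 0)
D*(15 + v(sqrt(-3 - 1), 4))**2 = 0*(15 + (-4 + 4))**2 = 0*(15 + 0)**2 = 0*15**2 = 0*225 = 0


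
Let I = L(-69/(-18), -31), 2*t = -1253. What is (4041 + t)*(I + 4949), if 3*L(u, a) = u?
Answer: 608498045/36 ≈ 1.6903e+7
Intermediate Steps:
t = -1253/2 (t = (½)*(-1253) = -1253/2 ≈ -626.50)
L(u, a) = u/3
I = 23/18 (I = (-69/(-18))/3 = (-69*(-1/18))/3 = (⅓)*(23/6) = 23/18 ≈ 1.2778)
(4041 + t)*(I + 4949) = (4041 - 1253/2)*(23/18 + 4949) = (6829/2)*(89105/18) = 608498045/36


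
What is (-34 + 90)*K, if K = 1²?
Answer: 56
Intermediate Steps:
K = 1
(-34 + 90)*K = (-34 + 90)*1 = 56*1 = 56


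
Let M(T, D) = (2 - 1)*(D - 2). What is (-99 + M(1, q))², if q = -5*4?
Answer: 14641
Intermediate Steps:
q = -20
M(T, D) = -2 + D (M(T, D) = 1*(-2 + D) = -2 + D)
(-99 + M(1, q))² = (-99 + (-2 - 20))² = (-99 - 22)² = (-121)² = 14641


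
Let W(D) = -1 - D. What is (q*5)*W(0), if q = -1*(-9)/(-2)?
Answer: 45/2 ≈ 22.500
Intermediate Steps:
q = -9/2 (q = 9*(-1/2) = -9/2 ≈ -4.5000)
(q*5)*W(0) = (-9/2*5)*(-1 - 1*0) = -45*(-1 + 0)/2 = -45/2*(-1) = 45/2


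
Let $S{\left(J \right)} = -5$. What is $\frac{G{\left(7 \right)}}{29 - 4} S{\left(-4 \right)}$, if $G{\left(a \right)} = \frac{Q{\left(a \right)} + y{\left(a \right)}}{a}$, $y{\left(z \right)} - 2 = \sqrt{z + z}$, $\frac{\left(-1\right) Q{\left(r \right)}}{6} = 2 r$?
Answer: $\frac{82}{35} - \frac{\sqrt{14}}{35} \approx 2.236$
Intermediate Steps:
$Q{\left(r \right)} = - 12 r$ ($Q{\left(r \right)} = - 6 \cdot 2 r = - 12 r$)
$y{\left(z \right)} = 2 + \sqrt{2} \sqrt{z}$ ($y{\left(z \right)} = 2 + \sqrt{z + z} = 2 + \sqrt{2 z} = 2 + \sqrt{2} \sqrt{z}$)
$G{\left(a \right)} = \frac{2 - 12 a + \sqrt{2} \sqrt{a}}{a}$ ($G{\left(a \right)} = \frac{- 12 a + \left(2 + \sqrt{2} \sqrt{a}\right)}{a} = \frac{2 - 12 a + \sqrt{2} \sqrt{a}}{a}$)
$\frac{G{\left(7 \right)}}{29 - 4} S{\left(-4 \right)} = \frac{-12 + \frac{2}{7} + \frac{\sqrt{2}}{\sqrt{7}}}{29 - 4} \left(-5\right) = \frac{-12 + 2 \cdot \frac{1}{7} + \sqrt{2} \frac{\sqrt{7}}{7}}{25} \left(-5\right) = \frac{-12 + \frac{2}{7} + \frac{\sqrt{14}}{7}}{25} \left(-5\right) = \frac{- \frac{82}{7} + \frac{\sqrt{14}}{7}}{25} \left(-5\right) = \left(- \frac{82}{175} + \frac{\sqrt{14}}{175}\right) \left(-5\right) = \frac{82}{35} - \frac{\sqrt{14}}{35}$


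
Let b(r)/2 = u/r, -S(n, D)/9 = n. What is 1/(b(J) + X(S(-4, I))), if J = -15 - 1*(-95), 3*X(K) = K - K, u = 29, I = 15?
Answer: 40/29 ≈ 1.3793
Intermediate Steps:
S(n, D) = -9*n
X(K) = 0 (X(K) = (K - K)/3 = (⅓)*0 = 0)
J = 80 (J = -15 + 95 = 80)
b(r) = 58/r (b(r) = 2*(29/r) = 58/r)
1/(b(J) + X(S(-4, I))) = 1/(58/80 + 0) = 1/(58*(1/80) + 0) = 1/(29/40 + 0) = 1/(29/40) = 40/29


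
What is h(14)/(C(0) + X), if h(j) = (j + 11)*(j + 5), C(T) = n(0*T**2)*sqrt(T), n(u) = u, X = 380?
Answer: 5/4 ≈ 1.2500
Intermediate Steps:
C(T) = 0 (C(T) = (0*T**2)*sqrt(T) = 0*sqrt(T) = 0)
h(j) = (5 + j)*(11 + j) (h(j) = (11 + j)*(5 + j) = (5 + j)*(11 + j))
h(14)/(C(0) + X) = (55 + 14**2 + 16*14)/(0 + 380) = (55 + 196 + 224)/380 = (1/380)*475 = 5/4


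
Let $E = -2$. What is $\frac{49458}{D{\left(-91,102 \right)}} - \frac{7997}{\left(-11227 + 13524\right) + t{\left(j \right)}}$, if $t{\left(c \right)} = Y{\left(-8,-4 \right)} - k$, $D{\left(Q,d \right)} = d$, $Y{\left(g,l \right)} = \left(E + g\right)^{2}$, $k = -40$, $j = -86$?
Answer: $\frac{19952242}{41429} \approx 481.6$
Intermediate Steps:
$Y{\left(g,l \right)} = \left(-2 + g\right)^{2}$
$t{\left(c \right)} = 140$ ($t{\left(c \right)} = \left(-2 - 8\right)^{2} - -40 = \left(-10\right)^{2} + 40 = 100 + 40 = 140$)
$\frac{49458}{D{\left(-91,102 \right)}} - \frac{7997}{\left(-11227 + 13524\right) + t{\left(j \right)}} = \frac{49458}{102} - \frac{7997}{\left(-11227 + 13524\right) + 140} = 49458 \cdot \frac{1}{102} - \frac{7997}{2297 + 140} = \frac{8243}{17} - \frac{7997}{2437} = \frac{19952242}{41429}$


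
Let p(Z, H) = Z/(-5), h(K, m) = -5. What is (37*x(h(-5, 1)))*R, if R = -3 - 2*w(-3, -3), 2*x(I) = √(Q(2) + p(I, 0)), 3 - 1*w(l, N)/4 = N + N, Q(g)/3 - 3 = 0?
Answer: -2775*√10/2 ≈ -4387.7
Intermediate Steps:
Q(g) = 9 (Q(g) = 9 + 3*0 = 9 + 0 = 9)
p(Z, H) = -Z/5 (p(Z, H) = Z*(-⅕) = -Z/5)
w(l, N) = 12 - 8*N (w(l, N) = 12 - 4*(N + N) = 12 - 8*N)
x(I) = √(9 - I/5)/2
R = -75 (R = -3 - 2*(12 - 8*(-3)) = -3 - 2*(12 + 24) = -3 - 2*36 = -3 - 72 = -75)
(37*x(h(-5, 1)))*R = (37*(√(225 - 5*(-5))/10))*(-75) = (37*(√(225 + 25)/10))*(-75) = (37*(√250/10))*(-75) = (37*((5*√10)/10))*(-75) = (37*(√10/2))*(-75) = (37*√10/2)*(-75) = -2775*√10/2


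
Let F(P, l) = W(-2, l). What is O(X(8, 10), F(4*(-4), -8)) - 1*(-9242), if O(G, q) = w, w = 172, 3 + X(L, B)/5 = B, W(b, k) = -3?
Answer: 9414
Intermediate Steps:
X(L, B) = -15 + 5*B
F(P, l) = -3
O(G, q) = 172
O(X(8, 10), F(4*(-4), -8)) - 1*(-9242) = 172 - 1*(-9242) = 172 + 9242 = 9414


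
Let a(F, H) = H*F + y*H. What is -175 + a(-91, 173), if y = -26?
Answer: -20416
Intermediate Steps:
a(F, H) = -26*H + F*H (a(F, H) = H*F - 26*H = F*H - 26*H = -26*H + F*H)
-175 + a(-91, 173) = -175 + 173*(-26 - 91) = -175 + 173*(-117) = -175 - 20241 = -20416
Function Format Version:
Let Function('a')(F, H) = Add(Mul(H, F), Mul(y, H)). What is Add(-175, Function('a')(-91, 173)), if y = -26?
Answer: -20416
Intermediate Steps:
Function('a')(F, H) = Add(Mul(-26, H), Mul(F, H)) (Function('a')(F, H) = Add(Mul(H, F), Mul(-26, H)) = Add(Mul(F, H), Mul(-26, H)) = Add(Mul(-26, H), Mul(F, H)))
Add(-175, Function('a')(-91, 173)) = Add(-175, Mul(173, Add(-26, -91))) = Add(-175, Mul(173, -117)) = Add(-175, -20241) = -20416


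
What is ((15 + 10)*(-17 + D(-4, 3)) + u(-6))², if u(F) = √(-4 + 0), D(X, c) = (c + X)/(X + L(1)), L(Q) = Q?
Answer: 1562464/9 - 5000*I/3 ≈ 1.7361e+5 - 1666.7*I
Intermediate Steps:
D(X, c) = (X + c)/(1 + X) (D(X, c) = (c + X)/(X + 1) = (X + c)/(1 + X))
u(F) = 2*I (u(F) = √(-4) = 2*I)
((15 + 10)*(-17 + D(-4, 3)) + u(-6))² = ((15 + 10)*(-17 + (-4 + 3)/(1 - 4)) + 2*I)² = (25*(-17 - 1/(-3)) + 2*I)² = (25*(-17 - ⅓*(-1)) + 2*I)² = (25*(-17 + ⅓) + 2*I)² = (25*(-50/3) + 2*I)² = (-1250/3 + 2*I)²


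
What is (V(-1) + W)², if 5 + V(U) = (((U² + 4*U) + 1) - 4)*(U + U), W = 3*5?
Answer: 484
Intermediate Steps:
W = 15
V(U) = -5 + 2*U*(-3 + U² + 4*U) (V(U) = -5 + (((U² + 4*U) + 1) - 4)*(U + U) = -5 + ((1 + U² + 4*U) - 4)*(2*U) = -5 + (-3 + U² + 4*U)*(2*U) = -5 + 2*U*(-3 + U² + 4*U))
(V(-1) + W)² = ((-5 - 6*(-1) + 2*(-1)³ + 8*(-1)²) + 15)² = ((-5 + 6 + 2*(-1) + 8*1) + 15)² = ((-5 + 6 - 2 + 8) + 15)² = (7 + 15)² = 22² = 484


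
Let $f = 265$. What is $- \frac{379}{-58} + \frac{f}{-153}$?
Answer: $\frac{42617}{8874} \approx 4.8025$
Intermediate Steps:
$- \frac{379}{-58} + \frac{f}{-153} = - \frac{379}{-58} + \frac{265}{-153} = \left(-379\right) \left(- \frac{1}{58}\right) + 265 \left(- \frac{1}{153}\right) = \frac{379}{58} - \frac{265}{153} = \frac{42617}{8874}$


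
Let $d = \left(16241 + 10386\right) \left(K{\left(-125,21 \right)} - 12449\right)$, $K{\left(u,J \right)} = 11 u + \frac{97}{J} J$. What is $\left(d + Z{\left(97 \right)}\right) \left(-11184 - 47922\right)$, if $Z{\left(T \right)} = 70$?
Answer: $21603760709454$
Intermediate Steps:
$K{\left(u,J \right)} = 97 + 11 u$ ($K{\left(u,J \right)} = 11 u + 97 = 97 + 11 u$)
$d = -365508829$ ($d = \left(16241 + 10386\right) \left(\left(97 + 11 \left(-125\right)\right) - 12449\right) = 26627 \left(\left(97 - 1375\right) - 12449\right) = 26627 \left(-1278 - 12449\right) = 26627 \left(-13727\right) = -365508829$)
$\left(d + Z{\left(97 \right)}\right) \left(-11184 - 47922\right) = \left(-365508829 + 70\right) \left(-11184 - 47922\right) = \left(-365508759\right) \left(-59106\right) = 21603760709454$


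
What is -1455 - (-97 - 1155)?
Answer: -203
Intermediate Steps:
-1455 - (-97 - 1155) = -1455 - 1*(-1252) = -1455 + 1252 = -203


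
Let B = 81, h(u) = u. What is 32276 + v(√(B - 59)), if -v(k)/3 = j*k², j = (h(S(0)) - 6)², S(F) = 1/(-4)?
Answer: 237583/8 ≈ 29698.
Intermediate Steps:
S(F) = -¼
j = 625/16 (j = (-¼ - 6)² = (-25/4)² = 625/16 ≈ 39.063)
v(k) = -1875*k²/16
32276 + v(√(B - 59)) = 32276 - 1875*(√(81 - 59))²/16 = 32276 - 1875*(√22)²/16 = 32276 - 1875/16*22 = 32276 - 20625/8 = 237583/8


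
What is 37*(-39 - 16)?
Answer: -2035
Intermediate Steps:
37*(-39 - 16) = 37*(-55) = -2035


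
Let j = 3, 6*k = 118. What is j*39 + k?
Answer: 410/3 ≈ 136.67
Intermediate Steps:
k = 59/3 (k = (⅙)*118 = 59/3 ≈ 19.667)
j*39 + k = 3*39 + 59/3 = 117 + 59/3 = 410/3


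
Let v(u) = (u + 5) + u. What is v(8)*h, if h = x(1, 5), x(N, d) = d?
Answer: 105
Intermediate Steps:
h = 5
v(u) = 5 + 2*u (v(u) = (5 + u) + u = 5 + 2*u)
v(8)*h = (5 + 2*8)*5 = (5 + 16)*5 = 21*5 = 105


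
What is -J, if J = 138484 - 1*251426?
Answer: 112942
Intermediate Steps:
J = -112942 (J = 138484 - 251426 = -112942)
-J = -1*(-112942) = 112942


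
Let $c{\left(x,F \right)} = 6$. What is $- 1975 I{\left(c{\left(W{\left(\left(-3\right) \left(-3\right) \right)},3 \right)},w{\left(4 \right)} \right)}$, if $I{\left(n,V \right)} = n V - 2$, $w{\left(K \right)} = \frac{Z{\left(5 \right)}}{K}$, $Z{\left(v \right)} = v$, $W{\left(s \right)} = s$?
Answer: $- \frac{21725}{2} \approx -10863.0$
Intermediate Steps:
$w{\left(K \right)} = \frac{5}{K}$
$I{\left(n,V \right)} = -2 + V n$ ($I{\left(n,V \right)} = V n - 2 = -2 + V n$)
$- 1975 I{\left(c{\left(W{\left(\left(-3\right) \left(-3\right) \right)},3 \right)},w{\left(4 \right)} \right)} = - 1975 \left(-2 + \frac{5}{4} \cdot 6\right) = - 1975 \left(-2 + \frac{15}{2}\right) = \left(-1975\right) \frac{11}{2} = - \frac{21725}{2}$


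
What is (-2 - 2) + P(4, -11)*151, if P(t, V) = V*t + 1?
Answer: -6497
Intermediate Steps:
P(t, V) = 1 + V*t
(-2 - 2) + P(4, -11)*151 = (-2 - 2) + (1 - 11*4)*151 = -4 + (1 - 44)*151 = -4 - 43*151 = -4 - 6493 = -6497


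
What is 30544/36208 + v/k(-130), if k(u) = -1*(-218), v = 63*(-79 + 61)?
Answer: -1075040/246667 ≈ -4.3583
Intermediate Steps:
v = -1134 (v = 63*(-18) = -1134)
k(u) = 218
30544/36208 + v/k(-130) = 30544/36208 - 1134/218 = 30544*(1/36208) - 1134*1/218 = 1909/2263 - 567/109 = -1075040/246667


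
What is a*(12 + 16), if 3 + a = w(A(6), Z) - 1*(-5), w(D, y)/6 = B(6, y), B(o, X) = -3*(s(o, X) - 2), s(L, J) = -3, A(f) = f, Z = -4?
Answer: 2576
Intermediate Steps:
B(o, X) = 15 (B(o, X) = -3*(-3 - 2) = -3*(-5) = 15)
w(D, y) = 90 (w(D, y) = 6*15 = 90)
a = 92 (a = -3 + (90 - 1*(-5)) = -3 + (90 + 5) = -3 + 95 = 92)
a*(12 + 16) = 92*(12 + 16) = 92*28 = 2576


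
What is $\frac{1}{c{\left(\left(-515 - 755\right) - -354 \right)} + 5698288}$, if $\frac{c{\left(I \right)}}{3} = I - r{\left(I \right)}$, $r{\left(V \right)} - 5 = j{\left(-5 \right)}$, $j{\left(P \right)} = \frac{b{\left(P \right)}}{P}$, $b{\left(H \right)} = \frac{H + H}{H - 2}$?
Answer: $\frac{7}{39868681} \approx 1.7558 \cdot 10^{-7}$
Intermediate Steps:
$b{\left(H \right)} = \frac{2 H}{-2 + H}$
$j{\left(P \right)} = \frac{2}{-2 + P}$ ($j{\left(P \right)} = \frac{2 P \frac{1}{-2 + P}}{P} = \frac{2}{-2 + P}$)
$r{\left(V \right)} = \frac{33}{7}$ ($r{\left(V \right)} = 5 + \frac{2}{-2 - 5} = 5 + \frac{2}{-7} = 5 + 2 \left(- \frac{1}{7}\right) = 5 - \frac{2}{7} = \frac{33}{7}$)
$c{\left(I \right)} = - \frac{99}{7} + 3 I$ ($c{\left(I \right)} = 3 \left(I - \frac{33}{7}\right) = 3 \left(- \frac{33}{7} + I\right) = - \frac{99}{7} + 3 I$)
$\frac{1}{c{\left(\left(-515 - 755\right) - -354 \right)} + 5698288} = \frac{1}{\left(- \frac{99}{7} + 3 \left(\left(-515 - 755\right) - -354\right)\right) + 5698288} = \frac{1}{\left(- \frac{99}{7} + 3 \left(\left(-515 - 755\right) + 354\right)\right) + 5698288} = \frac{1}{\left(- \frac{99}{7} + 3 \left(-1270 + 354\right)\right) + 5698288} = \frac{1}{\left(- \frac{99}{7} + 3 \left(-916\right)\right) + 5698288} = \frac{1}{\left(- \frac{99}{7} - 2748\right) + 5698288} = \frac{1}{- \frac{19335}{7} + 5698288} = \frac{1}{\frac{39868681}{7}} = \frac{7}{39868681}$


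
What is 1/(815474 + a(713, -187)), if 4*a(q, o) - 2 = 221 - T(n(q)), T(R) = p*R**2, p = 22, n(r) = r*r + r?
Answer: -4/5701615357809 ≈ -7.0156e-13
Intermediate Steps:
n(r) = r + r**2 (n(r) = r**2 + r = r + r**2)
T(R) = 22*R**2
a(q, o) = 223/4 - 11*q**2*(1 + q)**2/2 (a(q, o) = 1/2 + (221 - 22*(q*(1 + q))**2)/4 = 1/2 + (221 - 22*q**2*(1 + q)**2)/4 = 1/2 + (221/4 - 11*q**2*(1 + q)**2/2) = 223/4 - 11*q**2*(1 + q)**2/2)
1/(815474 + a(713, -187)) = 1/(815474 + (223/4 - 11/2*713**2*(1 + 713)**2)) = 1/(815474 + (223/4 - 11/2*508369*714**2)) = 1/(815474 + (223/4 - 11/2*508369*509796)) = 1/(815474 + (223/4 - 1425404654982)) = 1/(815474 - 5701618619705/4) = 1/(-5701615357809/4) = -4/5701615357809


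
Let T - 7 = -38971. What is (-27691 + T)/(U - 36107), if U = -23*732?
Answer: 66655/52943 ≈ 1.2590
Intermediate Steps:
U = -16836
T = -38964 (T = 7 - 38971 = -38964)
(-27691 + T)/(U - 36107) = (-27691 - 38964)/(-16836 - 36107) = -66655/(-52943) = -66655*(-1/52943) = 66655/52943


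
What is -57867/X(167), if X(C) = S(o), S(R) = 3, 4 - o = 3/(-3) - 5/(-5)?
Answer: -19289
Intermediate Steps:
o = 4 (o = 4 - (3/(-3) - 5/(-5)) = 4 - (3*(-⅓) - 5*(-⅕)) = 4 - (-1 + 1) = 4 - 1*0 = 4 + 0 = 4)
X(C) = 3
-57867/X(167) = -57867/3 = -57867*⅓ = -19289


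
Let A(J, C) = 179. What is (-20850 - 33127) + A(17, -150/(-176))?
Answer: -53798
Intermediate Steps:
(-20850 - 33127) + A(17, -150/(-176)) = (-20850 - 33127) + 179 = -53977 + 179 = -53798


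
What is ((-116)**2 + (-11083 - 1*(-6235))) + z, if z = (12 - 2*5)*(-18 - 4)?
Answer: 8564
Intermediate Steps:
z = -44 (z = (12 - 10)*(-22) = 2*(-22) = -44)
((-116)**2 + (-11083 - 1*(-6235))) + z = ((-116)**2 + (-11083 - 1*(-6235))) - 44 = (13456 + (-11083 + 6235)) - 44 = (13456 - 4848) - 44 = 8608 - 44 = 8564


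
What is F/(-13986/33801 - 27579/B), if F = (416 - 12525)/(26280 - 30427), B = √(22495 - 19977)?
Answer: 177951666313372/44490255319742620531 - 487286219926817*√2518/4602440205490615917 ≈ -0.0053088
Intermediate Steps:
B = √2518 ≈ 50.180
F = 12109/4147 (F = -12109/(-4147) = -12109*(-1/4147) = 12109/4147 ≈ 2.9199)
F/(-13986/33801 - 27579/B) = 12109/(4147*(-13986/33801 - 27579*√2518/2518)) = 12109/(4147*(-13986*1/33801 - 27579*√2518/2518)) = 12109/(4147*(-4662/11267 - 27579*√2518/2518))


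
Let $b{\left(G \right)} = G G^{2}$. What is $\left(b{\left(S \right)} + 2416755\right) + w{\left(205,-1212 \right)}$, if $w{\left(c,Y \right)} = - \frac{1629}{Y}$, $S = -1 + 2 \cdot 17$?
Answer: $\frac{990888111}{404} \approx 2.4527 \cdot 10^{6}$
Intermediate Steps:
$S = 33$ ($S = -1 + 34 = 33$)
$b{\left(G \right)} = G^{3}$
$\left(b{\left(S \right)} + 2416755\right) + w{\left(205,-1212 \right)} = \left(33^{3} + 2416755\right) - \frac{1629}{-1212} = \left(35937 + 2416755\right) - - \frac{543}{404} = 2452692 + \frac{543}{404} = \frac{990888111}{404}$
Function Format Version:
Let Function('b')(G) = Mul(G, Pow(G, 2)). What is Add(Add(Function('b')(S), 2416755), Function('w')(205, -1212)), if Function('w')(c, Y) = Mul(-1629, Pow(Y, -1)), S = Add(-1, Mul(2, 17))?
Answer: Rational(990888111, 404) ≈ 2.4527e+6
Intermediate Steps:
S = 33 (S = Add(-1, 34) = 33)
Function('b')(G) = Pow(G, 3)
Add(Add(Function('b')(S), 2416755), Function('w')(205, -1212)) = Add(Add(Pow(33, 3), 2416755), Mul(-1629, Pow(-1212, -1))) = Add(Add(35937, 2416755), Mul(-1629, Rational(-1, 1212))) = Add(2452692, Rational(543, 404)) = Rational(990888111, 404)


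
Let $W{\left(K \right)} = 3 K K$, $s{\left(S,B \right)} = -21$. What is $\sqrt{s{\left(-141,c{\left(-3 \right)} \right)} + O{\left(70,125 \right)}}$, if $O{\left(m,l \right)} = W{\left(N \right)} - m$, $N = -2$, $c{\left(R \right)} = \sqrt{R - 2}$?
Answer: $i \sqrt{79} \approx 8.8882 i$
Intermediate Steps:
$c{\left(R \right)} = \sqrt{-2 + R}$
$W{\left(K \right)} = 3 K^{2}$
$O{\left(m,l \right)} = 12 - m$ ($O{\left(m,l \right)} = 3 \left(-2\right)^{2} - m = 3 \cdot 4 - m = 12 - m$)
$\sqrt{s{\left(-141,c{\left(-3 \right)} \right)} + O{\left(70,125 \right)}} = \sqrt{-21 + \left(12 - 70\right)} = \sqrt{-21 - 58} = \sqrt{-79} = i \sqrt{79}$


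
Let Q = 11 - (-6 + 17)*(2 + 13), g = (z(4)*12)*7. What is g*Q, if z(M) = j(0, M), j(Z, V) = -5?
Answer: 64680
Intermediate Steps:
z(M) = -5
g = -420 (g = -5*12*7 = -60*7 = -420)
Q = -154 (Q = 11 - 11*15 = 11 - 1*165 = 11 - 165 = -154)
g*Q = -420*(-154) = 64680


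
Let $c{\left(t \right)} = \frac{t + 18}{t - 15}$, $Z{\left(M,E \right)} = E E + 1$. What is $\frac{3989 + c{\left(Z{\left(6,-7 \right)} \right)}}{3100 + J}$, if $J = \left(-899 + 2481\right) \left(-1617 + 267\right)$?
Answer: $- \frac{139683}{74641000} \approx -0.0018714$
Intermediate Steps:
$Z{\left(M,E \right)} = 1 + E^{2}$ ($Z{\left(M,E \right)} = E^{2} + 1 = 1 + E^{2}$)
$c{\left(t \right)} = \frac{18 + t}{-15 + t}$
$J = -2135700$ ($J = 1582 \left(-1350\right) = -2135700$)
$\frac{3989 + c{\left(Z{\left(6,-7 \right)} \right)}}{3100 + J} = \frac{3989 + \frac{18 + \left(1 + \left(-7\right)^{2}\right)}{-15 + \left(1 + \left(-7\right)^{2}\right)}}{3100 - 2135700} = \frac{3989 + \frac{18 + \left(1 + 49\right)}{-15 + \left(1 + 49\right)}}{-2132600} = \left(3989 + \frac{18 + 50}{-15 + 50}\right) \left(- \frac{1}{2132600}\right) = \left(3989 + \frac{1}{35} \cdot 68\right) \left(- \frac{1}{2132600}\right) = \left(3989 + \frac{68}{35}\right) \left(- \frac{1}{2132600}\right) = \frac{139683}{35} \left(- \frac{1}{2132600}\right) = - \frac{139683}{74641000}$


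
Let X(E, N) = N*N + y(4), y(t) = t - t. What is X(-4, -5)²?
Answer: 625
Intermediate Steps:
y(t) = 0
X(E, N) = N² (X(E, N) = N*N + 0 = N² + 0 = N²)
X(-4, -5)² = ((-5)²)² = 25² = 625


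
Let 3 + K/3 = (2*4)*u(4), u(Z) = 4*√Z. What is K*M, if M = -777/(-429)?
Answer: 47397/143 ≈ 331.45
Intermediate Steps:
M = 259/143 (M = -777*(-1/429) = 259/143 ≈ 1.8112)
K = 183 (K = -9 + 3*((2*4)*(4*√4)) = -9 + 3*(8*(4*2)) = -9 + 3*(8*8) = -9 + 3*64 = -9 + 192 = 183)
K*M = 183*(259/143) = 47397/143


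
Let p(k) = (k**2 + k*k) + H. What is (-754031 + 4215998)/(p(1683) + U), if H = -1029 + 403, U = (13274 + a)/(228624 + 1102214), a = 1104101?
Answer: 1535772412782/2512778668117 ≈ 0.61119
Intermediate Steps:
U = 1117375/1330838 (U = (13274 + 1104101)/(228624 + 1102214) = 1117375/1330838 ≈ 0.83960)
H = -626
p(k) = -626 + 2*k**2 (p(k) = (k**2 + k*k) - 626 = (k**2 + k**2) - 626 = 2*k**2 - 626 = -626 + 2*k**2)
(-754031 + 4215998)/(p(1683) + U) = (-754031 + 4215998)/((-626 + 2*1683**2) + 1117375/1330838) = 3461967/((-626 + 2*2832489) + 1117375/1330838) = 3461967/((-626 + 5664978) + 1117375/1330838) = 3461967/(5664352 + 1117375/1330838) = 3461967/(7538336004351/1330838) = 3461967*(1330838/7538336004351) = 1535772412782/2512778668117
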